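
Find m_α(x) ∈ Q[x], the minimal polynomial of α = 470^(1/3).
m_α(x) = x^3 - 470

α satisfies α^3 = 470, so x^3 - 470 annihilates α. By the rational root test, a rational root p/q (in lowest terms) of x^3 - 470 would satisfy p^3 = 470 q^3, forcing q = 1 and p^3 = 470; but 470 is not a perfect cube, contradiction. A monic cubic over Q with no rational root is irreducible (any nontrivial factorization would include a linear factor). Hence x^3 - 470 is the minimal polynomial of α, and in particular [Q(α):Q] = 3.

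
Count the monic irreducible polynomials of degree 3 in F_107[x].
There are 408312 monic irreducible polynomials of degree 3 over F_107

Each element of F_{107^3} that lies in no proper subfield is a root of exactly one monic irreducible of degree 3 over F_107, and each such polynomial has 3 distinct roots in F_{107^3}. By Möbius inversion the count is N_107(3) = (1/3) Σ_{d|3} μ(3/d) · 107^d = (1/3)(μ(3)·107^1 + μ(1)·107^3) = 1224936/3 = 408312.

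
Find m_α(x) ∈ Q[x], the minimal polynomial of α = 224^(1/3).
m_α(x) = x^3 - 224

α satisfies α^3 = 224, so x^3 - 224 annihilates α. By the rational root test, a rational root p/q (in lowest terms) of x^3 - 224 would satisfy p^3 = 224 q^3, forcing q = 1 and p^3 = 224; but 224 is not a perfect cube, contradiction. A monic cubic over Q with no rational root is irreducible (any nontrivial factorization would include a linear factor). Hence x^3 - 224 is the minimal polynomial of α, and in particular [Q(α):Q] = 3.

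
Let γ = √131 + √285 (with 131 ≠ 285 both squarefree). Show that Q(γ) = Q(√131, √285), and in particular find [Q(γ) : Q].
[Q(γ) : Q] = 4 (equivalently, Q(γ) = Q(√131, √285))

Obviously Q(γ) ⊆ Q(√131, √285), and [Q(√131, √285):Q] = 4 (since 131, 285 are distinct squarefree integers > 1 with 37335 not a perfect square). To show equality we compute the minimal polynomial of γ. From γ = √131 + √285: γ^2 = 131 + 2√(37335) + 285 = 416 + 2√(37335), so γ^2 - 416 = 2√(37335); squaring, (γ^2 - 416)^2 = 4·37335, i.e. γ^4 - 832γ^2 + 173056 - 149340 = 0, i.e. γ^4 - 832γ^2 + 23716 = 0. So γ is a root of x^4 - 832x^2 + 23716. This polynomial is irreducible over Q: it has no rational root (each ±√131 ± √285 is irrational), and any factorization into two quadratics over Q would force √(37335) ∈ Q (pairing opposite roots) or √131, √285 ∈ Q (other pairings), all impossible. Hence [Q(γ):Q] = 4 = [Q(√131, √285):Q], so Q(γ) = Q(√131, √285).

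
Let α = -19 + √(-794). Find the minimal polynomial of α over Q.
m_α(x) = x^2 + 38x + 1155

From α + 19 = √(-794), squaring gives (α + 19)^2 = -794, i.e. α^2 + 38α + 361 = -794, so α^2 + 38α + 1155 = 0. The discriminant of x^2 + 38x + 1155 is (38)^2 - 4·(1155) = 1444 - 4620 = -3176, and 4·(-794) is not a perfect square in Q since -794 is squarefree and ≠ 1. Hence x^2 + 38x + 1155 is irreducible over Q and is the minimal polynomial of α.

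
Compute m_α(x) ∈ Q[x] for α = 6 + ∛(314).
m_α(x) = x^3 - 18x^2 + 108x - 530

Set β = α - 6 = ∛(314), so β^3 = 314. Then (α - 6)^3 - 314 = 0, i.e. α is a root of g(x) = (x - 6)^3 - 314 = x^3 - 18x^2 + 108x - 530. Since g(x) = h(x - 6) where h(x) = x^3 - 314, and h is irreducible over Q (because 314 is not a perfect cube, so h has no rational root, and a monic cubic with no rational root is irreducible), g is also irreducible (irreducibility is preserved under the substitution x → x - 6). Hence m_α(x) = x^3 - 18x^2 + 108x - 530.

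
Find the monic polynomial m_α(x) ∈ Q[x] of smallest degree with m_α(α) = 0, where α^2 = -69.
m_α(x) = x^2 + 69

α satisfies α^2 + 69 = 0, so x^2 + 69 annihilates α. Since d = -69 is squarefree and ≠ 1, it is not a perfect square in Q, so x^2 + 69 has no rational root and is therefore irreducible over Q (a degree-2 polynomial over a field is irreducible iff it has no root). Hence m_α(x) = x^2 + 69.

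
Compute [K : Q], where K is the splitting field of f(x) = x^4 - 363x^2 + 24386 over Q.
[K : Q] = 4

Solving the quadratic in x^2: x^2 = (363 ± √(363^2 - 4·24386))/2 = (363 ± √34225)/2 = (363 ± 185)/2, giving x^2 = 274 or x^2 = 89. So f(x) = (x^2 - 274)(x^2 - 89) and the roots of f are ±√274, ±√89. Hence the splitting field is K = Q(√274, √89). Since 274 and 89 are distinct squarefree integers > 1, their product 24386 is not a perfect square, so √89 ∉ Q(√274). By the tower law [K:Q] = [Q(√274,√89):Q(√274)] · [Q(√274):Q] = 2 · 2 = 4.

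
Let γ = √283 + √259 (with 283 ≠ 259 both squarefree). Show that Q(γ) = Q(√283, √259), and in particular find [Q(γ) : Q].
[Q(γ) : Q] = 4 (equivalently, Q(γ) = Q(√283, √259))

Obviously Q(γ) ⊆ Q(√283, √259), and [Q(√283, √259):Q] = 4 (since 283, 259 are distinct squarefree integers > 1 with 73297 not a perfect square). To show equality we compute the minimal polynomial of γ. From γ = √283 + √259: γ^2 = 283 + 2√(73297) + 259 = 542 + 2√(73297), so γ^2 - 542 = 2√(73297); squaring, (γ^2 - 542)^2 = 4·73297, i.e. γ^4 - 1084γ^2 + 293764 - 293188 = 0, i.e. γ^4 - 1084γ^2 + 576 = 0. So γ is a root of x^4 - 1084x^2 + 576. This polynomial is irreducible over Q: it has no rational root (each ±√283 ± √259 is irrational), and any factorization into two quadratics over Q would force √(73297) ∈ Q (pairing opposite roots) or √283, √259 ∈ Q (other pairings), all impossible. Hence [Q(γ):Q] = 4 = [Q(√283, √259):Q], so Q(γ) = Q(√283, √259).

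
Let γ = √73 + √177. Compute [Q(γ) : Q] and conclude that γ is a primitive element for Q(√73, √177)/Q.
[Q(γ) : Q] = 4 (equivalently, Q(γ) = Q(√73, √177))

Obviously Q(γ) ⊆ Q(√73, √177), and [Q(√73, √177):Q] = 4 (since 73, 177 are distinct squarefree integers > 1 with 12921 not a perfect square). To show equality we compute the minimal polynomial of γ. From γ = √73 + √177: γ^2 = 73 + 2√(12921) + 177 = 250 + 2√(12921), so γ^2 - 250 = 2√(12921); squaring, (γ^2 - 250)^2 = 4·12921, i.e. γ^4 - 500γ^2 + 62500 - 51684 = 0, i.e. γ^4 - 500γ^2 + 10816 = 0. So γ is a root of x^4 - 500x^2 + 10816. This polynomial is irreducible over Q: it has no rational root (each ±√73 ± √177 is irrational), and any factorization into two quadratics over Q would force √(12921) ∈ Q (pairing opposite roots) or √73, √177 ∈ Q (other pairings), all impossible. Hence [Q(γ):Q] = 4 = [Q(√73, √177):Q], so Q(γ) = Q(√73, √177).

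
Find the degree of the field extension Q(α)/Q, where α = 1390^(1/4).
[Q(α):Q] = 4

α is a root of x^4 - 1390. By Eisenstein's criterion at the prime p = 2 (which divides the constant term 1390 but p^2 = 4 does not, since 1390 is squarefree), x^4 - 1390 is irreducible over Q. Hence [Q(α):Q] = 4.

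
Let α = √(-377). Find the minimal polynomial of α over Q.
m_α(x) = x^2 + 377

α satisfies α^2 + 377 = 0, so x^2 + 377 annihilates α. Since d = -377 is squarefree and ≠ 1, it is not a perfect square in Q, so x^2 + 377 has no rational root and is therefore irreducible over Q (a degree-2 polynomial over a field is irreducible iff it has no root). Hence m_α(x) = x^2 + 377.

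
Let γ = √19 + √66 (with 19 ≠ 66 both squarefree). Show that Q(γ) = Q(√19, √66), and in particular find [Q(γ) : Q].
[Q(γ) : Q] = 4 (equivalently, Q(γ) = Q(√19, √66))

Obviously Q(γ) ⊆ Q(√19, √66), and [Q(√19, √66):Q] = 4 (since 19, 66 are distinct squarefree integers > 1 with 1254 not a perfect square). To show equality we compute the minimal polynomial of γ. From γ = √19 + √66: γ^2 = 19 + 2√(1254) + 66 = 85 + 2√(1254), so γ^2 - 85 = 2√(1254); squaring, (γ^2 - 85)^2 = 4·1254, i.e. γ^4 - 170γ^2 + 7225 - 5016 = 0, i.e. γ^4 - 170γ^2 + 2209 = 0. So γ is a root of x^4 - 170x^2 + 2209. This polynomial is irreducible over Q: it has no rational root (each ±√19 ± √66 is irrational), and any factorization into two quadratics over Q would force √(1254) ∈ Q (pairing opposite roots) or √19, √66 ∈ Q (other pairings), all impossible. Hence [Q(γ):Q] = 4 = [Q(√19, √66):Q], so Q(γ) = Q(√19, √66).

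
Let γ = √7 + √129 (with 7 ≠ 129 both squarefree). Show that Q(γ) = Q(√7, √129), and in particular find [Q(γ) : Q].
[Q(γ) : Q] = 4 (equivalently, Q(γ) = Q(√7, √129))

Obviously Q(γ) ⊆ Q(√7, √129), and [Q(√7, √129):Q] = 4 (since 7, 129 are distinct squarefree integers > 1 with 903 not a perfect square). To show equality we compute the minimal polynomial of γ. From γ = √7 + √129: γ^2 = 7 + 2√(903) + 129 = 136 + 2√(903), so γ^2 - 136 = 2√(903); squaring, (γ^2 - 136)^2 = 4·903, i.e. γ^4 - 272γ^2 + 18496 - 3612 = 0, i.e. γ^4 - 272γ^2 + 14884 = 0. So γ is a root of x^4 - 272x^2 + 14884. This polynomial is irreducible over Q: it has no rational root (each ±√7 ± √129 is irrational), and any factorization into two quadratics over Q would force √(903) ∈ Q (pairing opposite roots) or √7, √129 ∈ Q (other pairings), all impossible. Hence [Q(γ):Q] = 4 = [Q(√7, √129):Q], so Q(γ) = Q(√7, √129).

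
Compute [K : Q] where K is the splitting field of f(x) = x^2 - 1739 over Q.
[K : Q] = 2

f(x) = x^2 - 1739 factors as (x - √1739)(x + √1739). The splitting field is K = Q(√1739). Since 1739 is squarefree and > 1, it is not a perfect square, so x^2 - 1739 is irreducible over Q and [Q(√1739) : Q] = 2. Hence [K : Q] = 2.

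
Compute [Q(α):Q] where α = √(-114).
[Q(α):Q] = 2

[Q(α):Q] equals the degree of the minimal polynomial of α. Here α^2 = -114 and x^2 + 114 is irreducible (d = -114 is squarefree, ≠ 1, hence not a square), so deg(m_α) = 2. Thus [Q(α):Q] = 2.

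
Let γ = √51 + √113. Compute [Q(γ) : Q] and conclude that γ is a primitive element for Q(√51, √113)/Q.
[Q(γ) : Q] = 4 (equivalently, Q(γ) = Q(√51, √113))

Obviously Q(γ) ⊆ Q(√51, √113), and [Q(√51, √113):Q] = 4 (since 51, 113 are distinct squarefree integers > 1 with 5763 not a perfect square). To show equality we compute the minimal polynomial of γ. From γ = √51 + √113: γ^2 = 51 + 2√(5763) + 113 = 164 + 2√(5763), so γ^2 - 164 = 2√(5763); squaring, (γ^2 - 164)^2 = 4·5763, i.e. γ^4 - 328γ^2 + 26896 - 23052 = 0, i.e. γ^4 - 328γ^2 + 3844 = 0. So γ is a root of x^4 - 328x^2 + 3844. This polynomial is irreducible over Q: it has no rational root (each ±√51 ± √113 is irrational), and any factorization into two quadratics over Q would force √(5763) ∈ Q (pairing opposite roots) or √51, √113 ∈ Q (other pairings), all impossible. Hence [Q(γ):Q] = 4 = [Q(√51, √113):Q], so Q(γ) = Q(√51, √113).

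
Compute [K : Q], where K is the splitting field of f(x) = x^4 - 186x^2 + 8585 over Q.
[K : Q] = 4

Solving the quadratic in x^2: x^2 = (186 ± √(186^2 - 4·8585))/2 = (186 ± √256)/2 = (186 ± 16)/2, giving x^2 = 101 or x^2 = 85. So f(x) = (x^2 - 101)(x^2 - 85) and the roots of f are ±√101, ±√85. Hence the splitting field is K = Q(√101, √85). Since 101 and 85 are distinct squarefree integers > 1, their product 8585 is not a perfect square, so √85 ∉ Q(√101). By the tower law [K:Q] = [Q(√101,√85):Q(√101)] · [Q(√101):Q] = 2 · 2 = 4.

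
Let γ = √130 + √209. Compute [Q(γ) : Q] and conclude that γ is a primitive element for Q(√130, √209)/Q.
[Q(γ) : Q] = 4 (equivalently, Q(γ) = Q(√130, √209))

Obviously Q(γ) ⊆ Q(√130, √209), and [Q(√130, √209):Q] = 4 (since 130, 209 are distinct squarefree integers > 1 with 27170 not a perfect square). To show equality we compute the minimal polynomial of γ. From γ = √130 + √209: γ^2 = 130 + 2√(27170) + 209 = 339 + 2√(27170), so γ^2 - 339 = 2√(27170); squaring, (γ^2 - 339)^2 = 4·27170, i.e. γ^4 - 678γ^2 + 114921 - 108680 = 0, i.e. γ^4 - 678γ^2 + 6241 = 0. So γ is a root of x^4 - 678x^2 + 6241. This polynomial is irreducible over Q: it has no rational root (each ±√130 ± √209 is irrational), and any factorization into two quadratics over Q would force √(27170) ∈ Q (pairing opposite roots) or √130, √209 ∈ Q (other pairings), all impossible. Hence [Q(γ):Q] = 4 = [Q(√130, √209):Q], so Q(γ) = Q(√130, √209).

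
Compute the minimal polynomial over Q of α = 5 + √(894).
m_α(x) = x^2 - 10x - 869

From α - 5 = √(894), squaring gives (α - 5)^2 = 894, i.e. α^2 - 10α + 25 = 894, so α^2 - 10α - 869 = 0. The discriminant of x^2 - 10x - 869 is (-10)^2 - 4·(-869) = 100 + 3476 = 3576, and 4·(894) is not a perfect square in Q since 894 is squarefree and ≠ 1. Hence x^2 - 10x - 869 is irreducible over Q and is the minimal polynomial of α.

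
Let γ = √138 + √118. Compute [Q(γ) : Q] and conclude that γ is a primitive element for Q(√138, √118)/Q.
[Q(γ) : Q] = 4 (equivalently, Q(γ) = Q(√138, √118))

Obviously Q(γ) ⊆ Q(√138, √118), and [Q(√138, √118):Q] = 4 (since 138, 118 are distinct squarefree integers > 1 with 16284 not a perfect square). To show equality we compute the minimal polynomial of γ. From γ = √138 + √118: γ^2 = 138 + 2√(16284) + 118 = 256 + 2√(16284), so γ^2 - 256 = 2√(16284); squaring, (γ^2 - 256)^2 = 4·16284, i.e. γ^4 - 512γ^2 + 65536 - 65136 = 0, i.e. γ^4 - 512γ^2 + 400 = 0. So γ is a root of x^4 - 512x^2 + 400. This polynomial is irreducible over Q: it has no rational root (each ±√138 ± √118 is irrational), and any factorization into two quadratics over Q would force √(16284) ∈ Q (pairing opposite roots) or √138, √118 ∈ Q (other pairings), all impossible. Hence [Q(γ):Q] = 4 = [Q(√138, √118):Q], so Q(γ) = Q(√138, √118).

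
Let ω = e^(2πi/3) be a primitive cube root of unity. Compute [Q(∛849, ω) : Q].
[Q(∛849, ω) : Q] = 6

[Q(∛849):Q] = 3 (min poly x^3 - 849, irreducible since 849 is not a perfect cube). [Q(ω):Q] = 2 (min poly x^2 + x + 1). Since Q(∛849) ⊂ R and ω ∉ R, we have ω ∉ Q(∛849), so x^2 + x + 1 remains irreducible over Q(∛849) and [Q(∛849, ω) : Q(∛849)] = 2. By the tower law, [Q(∛849, ω) : Q] = 3 · 2 = 6. (In fact Q(∛849, ω) is the splitting field of x^3 - 849 over Q.)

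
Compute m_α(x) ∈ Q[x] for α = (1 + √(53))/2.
m_α(x) = x^2 - x - 13

From 2α - 1 = √(53), squaring gives (2α - 1)^2 = 53, i.e. 4α^2 - 4α + 1 = 53, so α^2 - α + (1 - 53)/4 = 0. Since 53 ≡ 1 (mod 4), (1 - 53)/4 = -13 ∈ Z. The polynomial x^2 - x - 13 has discriminant 1 - 4·(-13) = 53, which is not a perfect square in Q (d = 53 is squarefree and ≠ 1), so x^2 - x - 13 is irreducible over Q. It is the minimal polynomial of α.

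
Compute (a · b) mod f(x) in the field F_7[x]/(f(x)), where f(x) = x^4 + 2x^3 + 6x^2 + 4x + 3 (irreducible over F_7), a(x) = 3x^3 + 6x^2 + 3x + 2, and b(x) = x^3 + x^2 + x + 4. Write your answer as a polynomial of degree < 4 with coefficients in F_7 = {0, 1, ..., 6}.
a · b ≡ 3x^3 + 3x^2 + 4x + 2 (mod f(x))

Multiply in F_7[x]: a(x)·b(x) = (3x^3 + 6x^2 + 3x + 2)·(x^3 + x^2 + x + 4) = 3x^6 + 2x^5 + 5x^4 + 2x^3 + x^2 + 1. This has degree ≥ 4, so divide by f(x) over F_7: 3x^6 + 2x^5 + 5x^4 + 2x^3 + x^2 + 1 = (3x^2 + 3x + 2)·(x^4 + 2x^3 + 6x^2 + 4x + 3) + (3x^3 + 3x^2 + 4x + 2). Hence a·b ≡ 3x^3 + 3x^2 + 4x + 2 (mod f). (F_7[x]/(f) is a field with 7^4 = 2401 elements since f is irreducible of degree 4.)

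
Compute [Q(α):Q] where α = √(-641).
[Q(α):Q] = 2

[Q(α):Q] equals the degree of the minimal polynomial of α. Here α^2 = -641 and x^2 + 641 is irreducible (d = -641 is squarefree, ≠ 1, hence not a square), so deg(m_α) = 2. Thus [Q(α):Q] = 2.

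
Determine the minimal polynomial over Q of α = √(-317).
m_α(x) = x^2 + 317

α satisfies α^2 + 317 = 0, so x^2 + 317 annihilates α. Since d = -317 is squarefree and ≠ 1, it is not a perfect square in Q, so x^2 + 317 has no rational root and is therefore irreducible over Q (a degree-2 polynomial over a field is irreducible iff it has no root). Hence m_α(x) = x^2 + 317.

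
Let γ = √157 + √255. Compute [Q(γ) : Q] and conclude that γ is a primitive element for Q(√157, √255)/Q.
[Q(γ) : Q] = 4 (equivalently, Q(γ) = Q(√157, √255))

Obviously Q(γ) ⊆ Q(√157, √255), and [Q(√157, √255):Q] = 4 (since 157, 255 are distinct squarefree integers > 1 with 40035 not a perfect square). To show equality we compute the minimal polynomial of γ. From γ = √157 + √255: γ^2 = 157 + 2√(40035) + 255 = 412 + 2√(40035), so γ^2 - 412 = 2√(40035); squaring, (γ^2 - 412)^2 = 4·40035, i.e. γ^4 - 824γ^2 + 169744 - 160140 = 0, i.e. γ^4 - 824γ^2 + 9604 = 0. So γ is a root of x^4 - 824x^2 + 9604. This polynomial is irreducible over Q: it has no rational root (each ±√157 ± √255 is irrational), and any factorization into two quadratics over Q would force √(40035) ∈ Q (pairing opposite roots) or √157, √255 ∈ Q (other pairings), all impossible. Hence [Q(γ):Q] = 4 = [Q(√157, √255):Q], so Q(γ) = Q(√157, √255).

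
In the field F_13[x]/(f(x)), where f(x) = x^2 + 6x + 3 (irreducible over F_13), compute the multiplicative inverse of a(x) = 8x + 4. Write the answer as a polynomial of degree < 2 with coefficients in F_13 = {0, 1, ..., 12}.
a(x)^(-1) ≡ 6x + 7 (mod f(x))

Since f is irreducible over F_13, F_13[x]/(f) is a field and a(x) ≠ 0 has an inverse. Apply the extended Euclidean algorithm to f(x) and a(x) in F_13[x]: f(x) = (5x + 8)·a(x) + (10). The last nonzero remainder is the constant 10 = gcd(f, a) in F_13. Back-substituting through the division chain expresses 10 = s(x)·a(x) + t(x)·f(x) with s(x) ≡ 8x + 5 (mod f), so (8x + 5)·a(x) ≡ 10 (mod f). Multiplying by 10^(-1) ≡ 4 in F_13 gives a(x)^(-1) ≡ 4·(8x + 5) ≡ 6x + 7 (mod f). Check: (8x + 4)·(6x + 7) = 9x^2 + 2x + 2 ≡ 1 (mod x^2 + 6x + 3).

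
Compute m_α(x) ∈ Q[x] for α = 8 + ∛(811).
m_α(x) = x^3 - 24x^2 + 192x - 1323

Set β = α - 8 = ∛(811), so β^3 = 811. Then (α - 8)^3 - 811 = 0, i.e. α is a root of g(x) = (x - 8)^3 - 811 = x^3 - 24x^2 + 192x - 1323. Since g(x) = h(x - 8) where h(x) = x^3 - 811, and h is irreducible over Q (because 811 is not a perfect cube, so h has no rational root, and a monic cubic with no rational root is irreducible), g is also irreducible (irreducibility is preserved under the substitution x → x - 8). Hence m_α(x) = x^3 - 24x^2 + 192x - 1323.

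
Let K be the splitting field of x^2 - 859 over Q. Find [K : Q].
[K : Q] = 2

f(x) = x^2 - 859 factors as (x - √859)(x + √859). The splitting field is K = Q(√859). Since 859 is squarefree and > 1, it is not a perfect square, so x^2 - 859 is irreducible over Q and [Q(√859) : Q] = 2. Hence [K : Q] = 2.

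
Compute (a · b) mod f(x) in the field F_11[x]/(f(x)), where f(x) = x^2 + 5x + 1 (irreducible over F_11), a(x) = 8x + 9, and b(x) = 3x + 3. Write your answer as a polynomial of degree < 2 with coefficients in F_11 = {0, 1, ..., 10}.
a · b ≡ 8x + 3 (mod f(x))

Multiply in F_11[x]: a(x)·b(x) = (8x + 9)·(3x + 3) = 2x^2 + 7x + 5. This has degree ≥ 2, so divide by f(x) over F_11: 2x^2 + 7x + 5 = (2)·(x^2 + 5x + 1) + (8x + 3). Hence a·b ≡ 8x + 3 (mod f). (F_11[x]/(f) is a field with 11^2 = 121 elements since f is irreducible of degree 2.)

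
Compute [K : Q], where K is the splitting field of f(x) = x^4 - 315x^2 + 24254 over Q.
[K : Q] = 4

Solving the quadratic in x^2: x^2 = (315 ± √(315^2 - 4·24254))/2 = (315 ± √2209)/2 = (315 ± 47)/2, giving x^2 = 181 or x^2 = 134. So f(x) = (x^2 - 181)(x^2 - 134) and the roots of f are ±√181, ±√134. Hence the splitting field is K = Q(√181, √134). Since 181 and 134 are distinct squarefree integers > 1, their product 24254 is not a perfect square, so √134 ∉ Q(√181). By the tower law [K:Q] = [Q(√181,√134):Q(√181)] · [Q(√181):Q] = 2 · 2 = 4.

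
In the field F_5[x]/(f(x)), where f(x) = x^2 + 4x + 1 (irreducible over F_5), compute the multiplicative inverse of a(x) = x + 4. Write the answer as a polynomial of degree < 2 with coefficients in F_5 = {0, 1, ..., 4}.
a(x)^(-1) ≡ 4x (mod f(x))

Since f is irreducible over F_5, F_5[x]/(f) is a field and a(x) ≠ 0 has an inverse. Apply the extended Euclidean algorithm to f(x) and a(x) in F_5[x]: f(x) = (x)·a(x) + (1). The last nonzero remainder is the constant 1 = gcd(f, a) in F_5. Back-substituting through the division chain expresses 1 = s(x)·a(x) + t(x)·f(x) with s(x) ≡ 4x (mod f), so a(x)^(-1) ≡ s(x) = 4x (mod f). Check: (x + 4)·(4x) = 4x^2 + x ≡ 1 (mod x^2 + 4x + 1).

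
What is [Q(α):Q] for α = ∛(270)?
[Q(α):Q] = 3

The minimal polynomial of α is x^3 - 270, irreducible over Q since 270 is not a perfect cube (so x^3 - 270 has no rational root). Hence [Q(α):Q] = deg(m_α) = 3.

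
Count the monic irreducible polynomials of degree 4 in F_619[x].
There are 36702992190 monic irreducible polynomials of degree 4 over F_619

Each element of F_{619^4} that lies in no proper subfield is a root of exactly one monic irreducible of degree 4 over F_619, and each such polynomial has 4 distinct roots in F_{619^4}. By Möbius inversion the count is N_619(4) = (1/4) Σ_{d|4} μ(4/d) · 619^d = (1/4)(μ(4)·619^1 + μ(2)·619^2 + μ(1)·619^4) = 146811968760/4 = 36702992190.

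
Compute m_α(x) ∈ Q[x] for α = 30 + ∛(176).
m_α(x) = x^3 - 90x^2 + 2700x - 27176

Set β = α - 30 = ∛(176), so β^3 = 176. Then (α - 30)^3 - 176 = 0, i.e. α is a root of g(x) = (x - 30)^3 - 176 = x^3 - 90x^2 + 2700x - 27176. Since g(x) = h(x - 30) where h(x) = x^3 - 176, and h is irreducible over Q (because 176 is not a perfect cube, so h has no rational root, and a monic cubic with no rational root is irreducible), g is also irreducible (irreducibility is preserved under the substitution x → x - 30). Hence m_α(x) = x^3 - 90x^2 + 2700x - 27176.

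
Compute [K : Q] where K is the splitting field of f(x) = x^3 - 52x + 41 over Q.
[K : Q] = 6

By the rational root test, any rational root of the monic integer polynomial f(x) = x^3 - 52x + 41 must be an integer dividing the constant term 41, i.e. one of ±{1, 41}. Evaluating: f(1) = -10, f(-1) = 92, f(41) = 66830, f(-41) = -66748; none is 0, so f has no rational root and is therefore irreducible over Q (a cubic with no linear factor over a field is irreducible). For an irreducible cubic, the Galois group is A_3 or S_3 according as the discriminant disc(f) = -4a^3 - 27b^2 = -4·(-52)^3 - 27·(41)^2 = 517045 is or is not a square in Q. Here disc(f) = 517045 is not a perfect square in Q, so the Galois group of f over Q is not contained in A_3 and must be all of S_3. The splitting field has degree |S_3| = 6 over Q, so [K : Q] = 6.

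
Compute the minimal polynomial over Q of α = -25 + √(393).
m_α(x) = x^2 + 50x + 232

From α + 25 = √(393), squaring gives (α + 25)^2 = 393, i.e. α^2 + 50α + 625 = 393, so α^2 + 50α + 232 = 0. The discriminant of x^2 + 50x + 232 is (50)^2 - 4·(232) = 2500 - 928 = 1572, and 4·(393) is not a perfect square in Q since 393 is squarefree and ≠ 1. Hence x^2 + 50x + 232 is irreducible over Q and is the minimal polynomial of α.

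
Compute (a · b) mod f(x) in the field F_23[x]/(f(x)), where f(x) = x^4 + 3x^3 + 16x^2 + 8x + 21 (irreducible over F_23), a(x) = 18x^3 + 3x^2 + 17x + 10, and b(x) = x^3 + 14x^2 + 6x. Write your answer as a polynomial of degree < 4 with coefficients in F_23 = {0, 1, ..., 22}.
a · b ≡ 21x^3 + 19x^2 + 21x + 1 (mod f(x))

Multiply in F_23[x]: a(x)·b(x) = (18x^3 + 3x^2 + 17x + 10)·(x^3 + 14x^2 + 6x) = 18x^6 + 2x^5 + 6x^4 + 13x^3 + 12x^2 + 14x. This has degree ≥ 4, so divide by f(x) over F_23: 18x^6 + 2x^5 + 6x^4 + 13x^3 + 12x^2 + 14x = (18x^2 + 17x + 12)·(x^4 + 3x^3 + 16x^2 + 8x + 21) + (21x^3 + 19x^2 + 21x + 1). Hence a·b ≡ 21x^3 + 19x^2 + 21x + 1 (mod f). (F_23[x]/(f) is a field with 23^4 = 279841 elements since f is irreducible of degree 4.)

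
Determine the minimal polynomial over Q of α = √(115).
m_α(x) = x^2 - 115

α satisfies α^2 - 115 = 0, so x^2 - 115 annihilates α. Since d = 115 is squarefree and ≠ 1, it is not a perfect square in Q, so x^2 - 115 has no rational root and is therefore irreducible over Q (a degree-2 polynomial over a field is irreducible iff it has no root). Hence m_α(x) = x^2 - 115.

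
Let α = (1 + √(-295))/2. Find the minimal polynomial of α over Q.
m_α(x) = x^2 - x + 74

From 2α - 1 = √(-295), squaring gives (2α - 1)^2 = -295, i.e. 4α^2 - 4α + 1 = -295, so α^2 - α + (1 + 295)/4 = 0. Since -295 ≡ 1 (mod 4), (1 + 295)/4 = 74 ∈ Z. The polynomial x^2 - x + 74 has discriminant 1 - 4·(74) = -295, which is not a perfect square in Q (d = -295 is squarefree and ≠ 1), so x^2 - x + 74 is irreducible over Q. It is the minimal polynomial of α.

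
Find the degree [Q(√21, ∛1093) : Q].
[Q(√21, ∛1093) : Q] = 6

Let L = Q(√21, ∛1093). Since Q(√21) ⊂ L and [Q(√21):Q] = 2, the tower law gives 2 | [L:Q]. Likewise Q(∛1093) ⊂ L with [Q(∛1093):Q] = 3 (because 1093 is not a perfect cube), so 3 | [L:Q]. As gcd(2,3) = 1, [L:Q] is divisible by 6. Conversely L is generated over Q by √21 and ∛1093, so [L:Q] ≤ 2·3 = 6. Therefore [Q(√21, ∛1093) : Q] = 6.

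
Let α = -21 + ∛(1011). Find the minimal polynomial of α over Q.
m_α(x) = x^3 + 63x^2 + 1323x + 8250

Set β = α + 21 = ∛(1011), so β^3 = 1011. Then (α + 21)^3 - 1011 = 0, i.e. α is a root of g(x) = (x + 21)^3 - 1011 = x^3 + 63x^2 + 1323x + 8250. Since g(x) = h(x + 21) where h(x) = x^3 - 1011, and h is irreducible over Q (because 1011 is not a perfect cube, so h has no rational root, and a monic cubic with no rational root is irreducible), g is also irreducible (irreducibility is preserved under the substitution x → x + 21). Hence m_α(x) = x^3 + 63x^2 + 1323x + 8250.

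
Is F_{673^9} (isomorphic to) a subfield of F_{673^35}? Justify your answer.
No: F_{673^9} is not a subfield of F_{673^35}

F_{p^m} embeds in F_{p^n} iff m | n. Here 9 ∤ 35 (since 35 = 3·9 + 8 with remainder 8 ≠ 0), so F_{673^9} is not a subfield of F_{673^35}. Equivalently: if it were, the tower law would give 9 = [F_{673^9}:F_673] dividing [F_{673^35}:F_673] = 35, contradiction.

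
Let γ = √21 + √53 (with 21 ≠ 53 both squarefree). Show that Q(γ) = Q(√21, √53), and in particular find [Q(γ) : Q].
[Q(γ) : Q] = 4 (equivalently, Q(γ) = Q(√21, √53))

Obviously Q(γ) ⊆ Q(√21, √53), and [Q(√21, √53):Q] = 4 (since 21, 53 are distinct squarefree integers > 1 with 1113 not a perfect square). To show equality we compute the minimal polynomial of γ. From γ = √21 + √53: γ^2 = 21 + 2√(1113) + 53 = 74 + 2√(1113), so γ^2 - 74 = 2√(1113); squaring, (γ^2 - 74)^2 = 4·1113, i.e. γ^4 - 148γ^2 + 5476 - 4452 = 0, i.e. γ^4 - 148γ^2 + 1024 = 0. So γ is a root of x^4 - 148x^2 + 1024. This polynomial is irreducible over Q: it has no rational root (each ±√21 ± √53 is irrational), and any factorization into two quadratics over Q would force √(1113) ∈ Q (pairing opposite roots) or √21, √53 ∈ Q (other pairings), all impossible. Hence [Q(γ):Q] = 4 = [Q(√21, √53):Q], so Q(γ) = Q(√21, √53).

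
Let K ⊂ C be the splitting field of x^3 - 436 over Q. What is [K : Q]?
[K : Q] = 6

The roots of x^3 - 436 are ∛436, ω∛436, ω^2∛436 where ω = e^(2πi/3) is a primitive cube root of unity, so K = Q(∛436, ω). Now [Q(∛436):Q] = 3 (since 436 is not a perfect cube, x^3 - 436 is irreducible) and [Q(ω):Q] = 2. Both 2 and 3 divide [K:Q], and [K:Q] ≤ 3·2 = 6, so [K:Q] = 6. (Equivalently: Q(∛436) ⊂ R but ω ∉ R, so [K : Q(∛436)] = 2.)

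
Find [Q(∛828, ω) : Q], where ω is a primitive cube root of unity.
[Q(∛828, ω) : Q] = 6

[Q(∛828):Q] = 3 (min poly x^3 - 828, irreducible since 828 is not a perfect cube). [Q(ω):Q] = 2 (min poly x^2 + x + 1). Since Q(∛828) ⊂ R and ω ∉ R, we have ω ∉ Q(∛828), so x^2 + x + 1 remains irreducible over Q(∛828) and [Q(∛828, ω) : Q(∛828)] = 2. By the tower law, [Q(∛828, ω) : Q] = 3 · 2 = 6. (In fact Q(∛828, ω) is the splitting field of x^3 - 828 over Q.)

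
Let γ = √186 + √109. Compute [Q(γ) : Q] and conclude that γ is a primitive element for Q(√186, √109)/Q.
[Q(γ) : Q] = 4 (equivalently, Q(γ) = Q(√186, √109))

Obviously Q(γ) ⊆ Q(√186, √109), and [Q(√186, √109):Q] = 4 (since 186, 109 are distinct squarefree integers > 1 with 20274 not a perfect square). To show equality we compute the minimal polynomial of γ. From γ = √186 + √109: γ^2 = 186 + 2√(20274) + 109 = 295 + 2√(20274), so γ^2 - 295 = 2√(20274); squaring, (γ^2 - 295)^2 = 4·20274, i.e. γ^4 - 590γ^2 + 87025 - 81096 = 0, i.e. γ^4 - 590γ^2 + 5929 = 0. So γ is a root of x^4 - 590x^2 + 5929. This polynomial is irreducible over Q: it has no rational root (each ±√186 ± √109 is irrational), and any factorization into two quadratics over Q would force √(20274) ∈ Q (pairing opposite roots) or √186, √109 ∈ Q (other pairings), all impossible. Hence [Q(γ):Q] = 4 = [Q(√186, √109):Q], so Q(γ) = Q(√186, √109).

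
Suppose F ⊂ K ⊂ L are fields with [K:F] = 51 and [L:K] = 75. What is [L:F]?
[L:F] = 3825

The tower law says that for any tower of field extensions F ⊂ K ⊂ L with finite degrees, [L:F] = [L:K] · [K:F]. Here this gives [L:F] = 75 · 51 = 3825.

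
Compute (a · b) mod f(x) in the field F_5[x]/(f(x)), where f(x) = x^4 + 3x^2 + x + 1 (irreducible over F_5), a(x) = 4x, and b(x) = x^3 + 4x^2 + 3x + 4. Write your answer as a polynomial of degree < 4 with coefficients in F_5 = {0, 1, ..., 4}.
a · b ≡ x^3 + 2x + 1 (mod f(x))

Multiply in F_5[x]: a(x)·b(x) = (4x)·(x^3 + 4x^2 + 3x + 4) = 4x^4 + x^3 + 2x^2 + x. This has degree ≥ 4, so divide by f(x) over F_5: 4x^4 + x^3 + 2x^2 + x = (4)·(x^4 + 3x^2 + x + 1) + (x^3 + 2x + 1). Hence a·b ≡ x^3 + 2x + 1 (mod f). (F_5[x]/(f) is a field with 5^4 = 625 elements since f is irreducible of degree 4.)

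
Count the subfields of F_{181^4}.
F_{181^4} has 3 subfields

The subfields of F_{p^n} are exactly the fields F_{p^d} for d | n (each is the fixed field of the unique index-d subgroup of Gal(F_{p^n}/F_p) ≅ Z/nZ). The divisors of n = 4 are {1, 2, 4}, giving 3 subfields: F_{181^1}, F_{181^2}, F_{181^4}.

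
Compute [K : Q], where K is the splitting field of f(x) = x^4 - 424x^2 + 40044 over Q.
[K : Q] = 4

Solving the quadratic in x^2: x^2 = (424 ± √(424^2 - 4·40044))/2 = (424 ± √19600)/2 = (424 ± 140)/2, giving x^2 = 142 or x^2 = 282. So f(x) = (x^2 - 142)(x^2 - 282) and the roots of f are ±√142, ±√282. Hence the splitting field is K = Q(√142, √282). Since 142 and 282 are distinct squarefree integers > 1, their product 40044 is not a perfect square, so √282 ∉ Q(√142). By the tower law [K:Q] = [Q(√142,√282):Q(√142)] · [Q(√142):Q] = 2 · 2 = 4.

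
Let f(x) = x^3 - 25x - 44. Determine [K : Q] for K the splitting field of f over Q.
[K : Q] = 6

By the rational root test, any rational root of the monic integer polynomial f(x) = x^3 - 25x - 44 must be an integer dividing the constant term -44, i.e. one of ±{1, 2, 4, 11, 22, 44}. Evaluating: f(1) = -68, f(-1) = -20, f(2) = -86, f(-2) = -2, f(4) = -80, f(-4) = -8, f(11) = 1012, f(-11) = -1100, f(22) = 10054, f(-22) = -10142, f(44) = 84040, f(-44) = -84128; none is 0, so f has no rational root and is therefore irreducible over Q (a cubic with no linear factor over a field is irreducible). For an irreducible cubic, the Galois group is A_3 or S_3 according as the discriminant disc(f) = -4a^3 - 27b^2 = -4·(-25)^3 - 27·(-44)^2 = 10228 is or is not a square in Q. Here disc(f) = 10228 is not a perfect square in Q, so the Galois group of f over Q is not contained in A_3 and must be all of S_3. The splitting field has degree |S_3| = 6 over Q, so [K : Q] = 6.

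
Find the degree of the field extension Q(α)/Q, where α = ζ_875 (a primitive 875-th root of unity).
[Q(α):Q] = 600

The minimal polynomial of ζ_875 over Q is the 875-th cyclotomic polynomial Φ_875(x), which is irreducible over Q and has degree φ(875) = 600. Hence [Q(α):Q] = φ(875) = 600.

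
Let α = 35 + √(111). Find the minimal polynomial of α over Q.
m_α(x) = x^2 - 70x + 1114

From α - 35 = √(111), squaring gives (α - 35)^2 = 111, i.e. α^2 - 70α + 1225 = 111, so α^2 - 70α + 1114 = 0. The discriminant of x^2 - 70x + 1114 is (-70)^2 - 4·(1114) = 4900 - 4456 = 444, and 4·(111) is not a perfect square in Q since 111 is squarefree and ≠ 1. Hence x^2 - 70x + 1114 is irreducible over Q and is the minimal polynomial of α.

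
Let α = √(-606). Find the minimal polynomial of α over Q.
m_α(x) = x^2 + 606

α satisfies α^2 + 606 = 0, so x^2 + 606 annihilates α. Since d = -606 is squarefree and ≠ 1, it is not a perfect square in Q, so x^2 + 606 has no rational root and is therefore irreducible over Q (a degree-2 polynomial over a field is irreducible iff it has no root). Hence m_α(x) = x^2 + 606.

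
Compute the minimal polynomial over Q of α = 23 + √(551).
m_α(x) = x^2 - 46x - 22

From α - 23 = √(551), squaring gives (α - 23)^2 = 551, i.e. α^2 - 46α + 529 = 551, so α^2 - 46α - 22 = 0. The discriminant of x^2 - 46x - 22 is (-46)^2 - 4·(-22) = 2116 + 88 = 2204, and 4·(551) is not a perfect square in Q since 551 is squarefree and ≠ 1. Hence x^2 - 46x - 22 is irreducible over Q and is the minimal polynomial of α.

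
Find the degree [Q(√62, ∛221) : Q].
[Q(√62, ∛221) : Q] = 6

Let L = Q(√62, ∛221). Since Q(√62) ⊂ L and [Q(√62):Q] = 2, the tower law gives 2 | [L:Q]. Likewise Q(∛221) ⊂ L with [Q(∛221):Q] = 3 (because 221 is not a perfect cube), so 3 | [L:Q]. As gcd(2,3) = 1, [L:Q] is divisible by 6. Conversely L is generated over Q by √62 and ∛221, so [L:Q] ≤ 2·3 = 6. Therefore [Q(√62, ∛221) : Q] = 6.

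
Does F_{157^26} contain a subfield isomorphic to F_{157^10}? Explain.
No: F_{157^10} is not a subfield of F_{157^26}

F_{p^m} embeds in F_{p^n} iff m | n. Here 10 ∤ 26 (since 26 = 2·10 + 6 with remainder 6 ≠ 0), so F_{157^10} is not a subfield of F_{157^26}. Equivalently: if it were, the tower law would give 10 = [F_{157^10}:F_157] dividing [F_{157^26}:F_157] = 26, contradiction.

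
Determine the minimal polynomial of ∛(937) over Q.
m_α(x) = x^3 - 937

α satisfies α^3 = 937, so x^3 - 937 annihilates α. By the rational root test, a rational root p/q (in lowest terms) of x^3 - 937 would satisfy p^3 = 937 q^3, forcing q = 1 and p^3 = 937; but 937 is not a perfect cube, contradiction. A monic cubic over Q with no rational root is irreducible (any nontrivial factorization would include a linear factor). Hence x^3 - 937 is the minimal polynomial of α, and in particular [Q(α):Q] = 3.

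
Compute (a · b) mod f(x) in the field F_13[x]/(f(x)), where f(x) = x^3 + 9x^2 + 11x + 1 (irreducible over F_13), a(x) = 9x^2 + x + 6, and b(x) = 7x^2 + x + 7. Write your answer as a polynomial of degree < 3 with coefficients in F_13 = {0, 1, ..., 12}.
a · b ≡ 4x^2 + 5x + 8 (mod f(x))

Multiply in F_13[x]: a(x)·b(x) = (9x^2 + x + 6)·(7x^2 + x + 7) = 11x^4 + 3x^3 + 2x^2 + 3. This has degree ≥ 3, so divide by f(x) over F_13: 11x^4 + 3x^3 + 2x^2 + 3 = (11x + 8)·(x^3 + 9x^2 + 11x + 1) + (4x^2 + 5x + 8). Hence a·b ≡ 4x^2 + 5x + 8 (mod f). (F_13[x]/(f) is a field with 13^3 = 2197 elements since f is irreducible of degree 3.)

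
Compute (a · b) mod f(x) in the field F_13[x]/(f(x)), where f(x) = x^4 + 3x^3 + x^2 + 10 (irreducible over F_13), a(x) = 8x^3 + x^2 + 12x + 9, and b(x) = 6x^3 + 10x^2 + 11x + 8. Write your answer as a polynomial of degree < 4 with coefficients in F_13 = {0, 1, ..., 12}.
a · b ≡ 4x^3 + 8x + 11 (mod f(x))

Multiply in F_13[x]: a(x)·b(x) = (8x^3 + x^2 + 12x + 9)·(6x^3 + 10x^2 + 11x + 8) = 9x^6 + 8x^5 + x^4 + 2x^3 + 9x^2 + 7. This has degree ≥ 4, so divide by f(x) over F_13: 9x^6 + 8x^5 + x^4 + 2x^3 + 9x^2 + 7 = (9x^2 + 7x + 10)·(x^4 + 3x^3 + x^2 + 10) + (4x^3 + 8x + 11). Hence a·b ≡ 4x^3 + 8x + 11 (mod f). (F_13[x]/(f) is a field with 13^4 = 28561 elements since f is irreducible of degree 4.)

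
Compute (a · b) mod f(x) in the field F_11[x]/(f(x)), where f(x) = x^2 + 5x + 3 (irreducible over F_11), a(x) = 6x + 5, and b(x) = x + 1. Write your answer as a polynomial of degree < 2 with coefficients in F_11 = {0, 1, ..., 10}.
a · b ≡ 3x + 9 (mod f(x))

Multiply in F_11[x]: a(x)·b(x) = (6x + 5)·(x + 1) = 6x^2 + 5. This has degree ≥ 2, so divide by f(x) over F_11: 6x^2 + 5 = (6)·(x^2 + 5x + 3) + (3x + 9). Hence a·b ≡ 3x + 9 (mod f). (F_11[x]/(f) is a field with 11^2 = 121 elements since f is irreducible of degree 2.)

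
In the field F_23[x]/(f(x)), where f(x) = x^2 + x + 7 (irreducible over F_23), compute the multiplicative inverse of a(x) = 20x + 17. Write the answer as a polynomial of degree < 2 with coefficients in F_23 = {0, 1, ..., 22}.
a(x)^(-1) ≡ 6x + 17 (mod f(x))

Since f is irreducible over F_23, F_23[x]/(f) is a field and a(x) ≠ 0 has an inverse. Apply the extended Euclidean algorithm to f(x) and a(x) in F_23[x]: f(x) = (15x + 8)·a(x) + (9). The last nonzero remainder is the constant 9 = gcd(f, a) in F_23. Back-substituting through the division chain expresses 9 = s(x)·a(x) + t(x)·f(x) with s(x) ≡ 8x + 15 (mod f), so (8x + 15)·a(x) ≡ 9 (mod f). Multiplying by 9^(-1) ≡ 18 in F_23 gives a(x)^(-1) ≡ 18·(8x + 15) ≡ 6x + 17 (mod f). Check: (20x + 17)·(6x + 17) = 5x^2 + 5x + 13 ≡ 1 (mod x^2 + x + 7).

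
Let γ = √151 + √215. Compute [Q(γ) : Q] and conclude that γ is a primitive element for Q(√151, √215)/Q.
[Q(γ) : Q] = 4 (equivalently, Q(γ) = Q(√151, √215))

Obviously Q(γ) ⊆ Q(√151, √215), and [Q(√151, √215):Q] = 4 (since 151, 215 are distinct squarefree integers > 1 with 32465 not a perfect square). To show equality we compute the minimal polynomial of γ. From γ = √151 + √215: γ^2 = 151 + 2√(32465) + 215 = 366 + 2√(32465), so γ^2 - 366 = 2√(32465); squaring, (γ^2 - 366)^2 = 4·32465, i.e. γ^4 - 732γ^2 + 133956 - 129860 = 0, i.e. γ^4 - 732γ^2 + 4096 = 0. So γ is a root of x^4 - 732x^2 + 4096. This polynomial is irreducible over Q: it has no rational root (each ±√151 ± √215 is irrational), and any factorization into two quadratics over Q would force √(32465) ∈ Q (pairing opposite roots) or √151, √215 ∈ Q (other pairings), all impossible. Hence [Q(γ):Q] = 4 = [Q(√151, √215):Q], so Q(γ) = Q(√151, √215).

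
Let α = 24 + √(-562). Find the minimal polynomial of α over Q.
m_α(x) = x^2 - 48x + 1138

From α - 24 = √(-562), squaring gives (α - 24)^2 = -562, i.e. α^2 - 48α + 576 = -562, so α^2 - 48α + 1138 = 0. The discriminant of x^2 - 48x + 1138 is (-48)^2 - 4·(1138) = 2304 - 4552 = -2248, and 4·(-562) is not a perfect square in Q since -562 is squarefree and ≠ 1. Hence x^2 - 48x + 1138 is irreducible over Q and is the minimal polynomial of α.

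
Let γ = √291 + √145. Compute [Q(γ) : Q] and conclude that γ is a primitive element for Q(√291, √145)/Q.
[Q(γ) : Q] = 4 (equivalently, Q(γ) = Q(√291, √145))

Obviously Q(γ) ⊆ Q(√291, √145), and [Q(√291, √145):Q] = 4 (since 291, 145 are distinct squarefree integers > 1 with 42195 not a perfect square). To show equality we compute the minimal polynomial of γ. From γ = √291 + √145: γ^2 = 291 + 2√(42195) + 145 = 436 + 2√(42195), so γ^2 - 436 = 2√(42195); squaring, (γ^2 - 436)^2 = 4·42195, i.e. γ^4 - 872γ^2 + 190096 - 168780 = 0, i.e. γ^4 - 872γ^2 + 21316 = 0. So γ is a root of x^4 - 872x^2 + 21316. This polynomial is irreducible over Q: it has no rational root (each ±√291 ± √145 is irrational), and any factorization into two quadratics over Q would force √(42195) ∈ Q (pairing opposite roots) or √291, √145 ∈ Q (other pairings), all impossible. Hence [Q(γ):Q] = 4 = [Q(√291, √145):Q], so Q(γ) = Q(√291, √145).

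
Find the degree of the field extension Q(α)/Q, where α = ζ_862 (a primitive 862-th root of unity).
[Q(α):Q] = 430

The minimal polynomial of ζ_862 over Q is the 862-th cyclotomic polynomial Φ_862(x), which is irreducible over Q and has degree φ(862) = 430. Hence [Q(α):Q] = φ(862) = 430.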